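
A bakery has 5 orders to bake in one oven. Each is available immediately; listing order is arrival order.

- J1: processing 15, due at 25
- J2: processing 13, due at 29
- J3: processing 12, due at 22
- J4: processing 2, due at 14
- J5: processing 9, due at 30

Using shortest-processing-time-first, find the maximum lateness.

SPT (increasing processing time): J4 J5 J3 J2 J1.
J4: 0→2, due 14, lateness -12
J5: 2→11, due 30, lateness -19
J3: 11→23, due 22, lateness 1
J2: 23→36, due 29, lateness 7
J1: 36→51, due 25, lateness 26
Maximum = 26.

26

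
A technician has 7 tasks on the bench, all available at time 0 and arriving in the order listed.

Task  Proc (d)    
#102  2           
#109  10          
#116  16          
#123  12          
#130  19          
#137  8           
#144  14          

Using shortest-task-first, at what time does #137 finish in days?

10

SPT (increasing processing time): #102 #137 #109 #123 #144 #116 #130.
#102: 0→2
#137: 2→10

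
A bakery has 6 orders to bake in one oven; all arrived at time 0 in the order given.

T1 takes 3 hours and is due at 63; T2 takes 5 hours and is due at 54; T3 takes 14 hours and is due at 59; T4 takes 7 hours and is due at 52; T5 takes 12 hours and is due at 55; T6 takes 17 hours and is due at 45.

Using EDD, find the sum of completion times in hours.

EDD (increasing due date): T6 T4 T2 T5 T3 T1.
T6: 0→17
T4: 17→24
T2: 24→29
T5: 29→41
T3: 41→55
T1: 55→58
Sum = 17+24+29+41+55+58 = 224.

224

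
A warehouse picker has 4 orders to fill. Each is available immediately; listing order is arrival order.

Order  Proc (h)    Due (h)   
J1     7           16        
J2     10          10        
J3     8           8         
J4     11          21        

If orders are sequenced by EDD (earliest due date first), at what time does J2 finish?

EDD (increasing due date): J3 J2 J1 J4.
J3: 0→8
J2: 8→18

18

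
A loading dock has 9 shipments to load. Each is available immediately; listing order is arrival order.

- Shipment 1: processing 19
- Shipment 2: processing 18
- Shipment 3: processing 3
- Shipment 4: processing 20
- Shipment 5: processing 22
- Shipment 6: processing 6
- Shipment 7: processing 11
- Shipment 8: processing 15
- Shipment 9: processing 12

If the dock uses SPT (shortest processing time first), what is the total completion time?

490

SPT (increasing processing time): Shipment 3 Shipment 6 Shipment 7 Shipment 9 Shipment 8 Shipment 2 Shipment 1 Shipment 4 Shipment 5.
Shipment 3: 0→3
Shipment 6: 3→9
Shipment 7: 9→20
Shipment 9: 20→32
Shipment 8: 32→47
Shipment 2: 47→65
Shipment 1: 65→84
Shipment 4: 84→104
Shipment 5: 104→126
Sum = 3+9+20+32+47+65+84+104+126 = 490.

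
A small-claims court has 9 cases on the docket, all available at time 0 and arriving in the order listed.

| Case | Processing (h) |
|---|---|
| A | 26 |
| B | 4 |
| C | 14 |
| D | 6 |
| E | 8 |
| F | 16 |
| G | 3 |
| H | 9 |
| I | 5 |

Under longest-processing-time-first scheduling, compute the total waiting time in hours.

513

LPT (decreasing processing time): A F C H E D I B G.
A: waits 0, runs 0→26
F: waits 26, runs 26→42
C: waits 42, runs 42→56
H: waits 56, runs 56→65
E: waits 65, runs 65→73
D: waits 73, runs 73→79
I: waits 79, runs 79→84
B: waits 84, runs 84→88
G: waits 88, runs 88→91
Sum = 0+26+42+56+65+73+79+84+88 = 513.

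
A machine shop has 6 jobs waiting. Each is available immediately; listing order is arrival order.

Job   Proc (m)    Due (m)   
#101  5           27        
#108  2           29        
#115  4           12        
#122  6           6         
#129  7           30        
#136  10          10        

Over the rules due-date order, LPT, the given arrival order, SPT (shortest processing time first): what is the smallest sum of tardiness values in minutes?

18

EDD (increasing due date): #122 #136 #115 #101 #108 #129.
#122: 0→6, due 6, tardiness 0
#136: 6→16, due 10, tardiness 6
#115: 16→20, due 12, tardiness 8
#101: 20→25, due 27, tardiness 0
#108: 25→27, due 29, tardiness 0
#129: 27→34, due 30, tardiness 4
Sum = 0+6+8+0+0+4 = 18.
LPT (decreasing processing time): #136 #129 #122 #101 #115 #108.
#136: 0→10, due 10, tardiness 0
#129: 10→17, due 30, tardiness 0
#122: 17→23, due 6, tardiness 17
#101: 23→28, due 27, tardiness 1
#115: 28→32, due 12, tardiness 20
#108: 32→34, due 29, tardiness 5
Sum = 0+0+17+1+20+5 = 43.
FIFO (arrival order): #101 #108 #115 #122 #129 #136.
#101: 0→5, due 27, tardiness 0
#108: 5→7, due 29, tardiness 0
#115: 7→11, due 12, tardiness 0
#122: 11→17, due 6, tardiness 11
#129: 17→24, due 30, tardiness 0
#136: 24→34, due 10, tardiness 24
Sum = 0+0+0+11+0+24 = 35.
SPT (increasing processing time): #108 #115 #101 #122 #129 #136.
#108: 0→2, due 29, tardiness 0
#115: 2→6, due 12, tardiness 0
#101: 6→11, due 27, tardiness 0
#122: 11→17, due 6, tardiness 11
#129: 17→24, due 30, tardiness 0
#136: 24→34, due 10, tardiness 24
Sum = 0+0+0+11+0+24 = 35.
EDD 18, LPT 43, FIFO 35, SPT 35 → minimum 18.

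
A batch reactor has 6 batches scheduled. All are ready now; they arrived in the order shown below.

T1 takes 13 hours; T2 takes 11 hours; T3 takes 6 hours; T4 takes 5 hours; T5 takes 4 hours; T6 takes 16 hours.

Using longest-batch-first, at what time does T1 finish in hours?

29

LPT (decreasing processing time): T6 T1 T2 T3 T4 T5.
T6: 0→16
T1: 16→29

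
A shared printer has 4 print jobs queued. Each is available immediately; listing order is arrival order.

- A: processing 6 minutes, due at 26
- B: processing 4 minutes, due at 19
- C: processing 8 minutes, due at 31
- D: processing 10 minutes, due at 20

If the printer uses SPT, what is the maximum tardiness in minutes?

SPT (increasing processing time): B A C D.
B: 0→4, due 19, tardiness 0
A: 4→10, due 26, tardiness 0
C: 10→18, due 31, tardiness 0
D: 18→28, due 20, tardiness 8
Maximum = 8.

8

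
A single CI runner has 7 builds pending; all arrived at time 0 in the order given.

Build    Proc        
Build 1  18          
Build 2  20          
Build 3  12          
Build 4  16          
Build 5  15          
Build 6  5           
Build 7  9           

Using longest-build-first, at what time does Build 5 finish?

69

LPT (decreasing processing time): Build 2 Build 1 Build 4 Build 5 Build 3 Build 7 Build 6.
Build 2: 0→20
Build 1: 20→38
Build 4: 38→54
Build 5: 54→69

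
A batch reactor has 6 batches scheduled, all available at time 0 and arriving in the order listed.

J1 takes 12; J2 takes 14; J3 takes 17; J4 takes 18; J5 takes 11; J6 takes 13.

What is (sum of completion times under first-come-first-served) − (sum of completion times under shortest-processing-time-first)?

27

FIFO (arrival order): J1 J2 J3 J4 J5 J6.
J1: 0→12
J2: 12→26
J3: 26→43
J4: 43→61
J5: 61→72
J6: 72→85
Sum = 12+26+43+61+72+85 = 299.
SPT (increasing processing time): J5 J1 J6 J2 J3 J4.
J5: 0→11
J1: 11→23
J6: 23→36
J2: 36→50
J3: 50→67
J4: 67→85
Sum = 11+23+36+50+67+85 = 272.
Difference = 299 − 272 = 27.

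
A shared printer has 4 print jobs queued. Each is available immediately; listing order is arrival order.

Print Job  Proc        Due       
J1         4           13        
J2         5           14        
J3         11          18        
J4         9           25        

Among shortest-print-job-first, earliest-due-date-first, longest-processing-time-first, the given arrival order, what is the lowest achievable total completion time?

SPT (increasing processing time): J1 J2 J4 J3.
J1: 0→4
J2: 4→9
J4: 9→18
J3: 18→29
Sum = 4+9+18+29 = 60.
EDD (increasing due date): J1 J2 J3 J4.
J1: 0→4
J2: 4→9
J3: 9→20
J4: 20→29
Sum = 4+9+20+29 = 62.
LPT (decreasing processing time): J3 J4 J2 J1.
J3: 0→11
J4: 11→20
J2: 20→25
J1: 25→29
Sum = 11+20+25+29 = 85.
FIFO (arrival order): J1 J2 J3 J4.
J1: 0→4
J2: 4→9
J3: 9→20
J4: 20→29
Sum = 4+9+20+29 = 62.
SPT 60, EDD 62, LPT 85, FIFO 62 → minimum 60.

60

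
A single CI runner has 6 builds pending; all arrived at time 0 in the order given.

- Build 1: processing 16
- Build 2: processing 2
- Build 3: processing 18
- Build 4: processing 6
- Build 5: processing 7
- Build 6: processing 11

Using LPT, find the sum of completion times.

LPT (decreasing processing time): Build 3 Build 1 Build 6 Build 5 Build 4 Build 2.
Build 3: 0→18
Build 1: 18→34
Build 6: 34→45
Build 5: 45→52
Build 4: 52→58
Build 2: 58→60
Sum = 18+34+45+52+58+60 = 267.

267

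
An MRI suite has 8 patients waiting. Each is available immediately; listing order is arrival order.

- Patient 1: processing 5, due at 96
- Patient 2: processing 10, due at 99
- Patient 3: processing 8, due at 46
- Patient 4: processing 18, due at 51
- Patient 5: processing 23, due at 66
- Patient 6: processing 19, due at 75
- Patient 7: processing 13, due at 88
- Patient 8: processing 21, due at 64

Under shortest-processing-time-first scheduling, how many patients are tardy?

SPT (increasing processing time): Patient 1 Patient 3 Patient 2 Patient 7 Patient 4 Patient 6 Patient 8 Patient 5.
Patient 1: 0→5, due 96, tardiness 0
Patient 3: 5→13, due 46, tardiness 0
Patient 2: 13→23, due 99, tardiness 0
Patient 7: 23→36, due 88, tardiness 0
Patient 4: 36→54, due 51, tardiness 3
Patient 6: 54→73, due 75, tardiness 0
Patient 8: 73→94, due 64, tardiness 30
Patient 5: 94→117, due 66, tardiness 51
Late patients: 3.

3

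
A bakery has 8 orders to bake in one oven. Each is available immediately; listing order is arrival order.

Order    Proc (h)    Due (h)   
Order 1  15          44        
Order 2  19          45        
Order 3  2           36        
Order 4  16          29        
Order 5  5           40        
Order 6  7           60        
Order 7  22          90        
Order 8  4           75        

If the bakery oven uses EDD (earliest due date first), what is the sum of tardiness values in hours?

EDD (increasing due date): Order 4 Order 3 Order 5 Order 1 Order 2 Order 6 Order 8 Order 7.
Order 4: 0→16, due 29, tardiness 0
Order 3: 16→18, due 36, tardiness 0
Order 5: 18→23, due 40, tardiness 0
Order 1: 23→38, due 44, tardiness 0
Order 2: 38→57, due 45, tardiness 12
Order 6: 57→64, due 60, tardiness 4
Order 8: 64→68, due 75, tardiness 0
Order 7: 68→90, due 90, tardiness 0
Sum = 0+0+0+0+12+4+0+0 = 16.

16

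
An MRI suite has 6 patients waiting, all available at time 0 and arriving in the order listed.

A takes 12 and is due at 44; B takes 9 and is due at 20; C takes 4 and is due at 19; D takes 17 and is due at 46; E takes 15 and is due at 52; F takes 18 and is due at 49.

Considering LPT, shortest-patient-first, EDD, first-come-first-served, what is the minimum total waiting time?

139

LPT (decreasing processing time): F D E A B C.
F: waits 0, runs 0→18
D: waits 18, runs 18→35
E: waits 35, runs 35→50
A: waits 50, runs 50→62
B: waits 62, runs 62→71
C: waits 71, runs 71→75
Sum = 0+18+35+50+62+71 = 236.
SPT (increasing processing time): C B A E D F.
C: waits 0, runs 0→4
B: waits 4, runs 4→13
A: waits 13, runs 13→25
E: waits 25, runs 25→40
D: waits 40, runs 40→57
F: waits 57, runs 57→75
Sum = 0+4+13+25+40+57 = 139.
EDD (increasing due date): C B A D F E.
C: waits 0, runs 0→4
B: waits 4, runs 4→13
A: waits 13, runs 13→25
D: waits 25, runs 25→42
F: waits 42, runs 42→60
E: waits 60, runs 60→75
Sum = 0+4+13+25+42+60 = 144.
FIFO (arrival order): A B C D E F.
A: waits 0, runs 0→12
B: waits 12, runs 12→21
C: waits 21, runs 21→25
D: waits 25, runs 25→42
E: waits 42, runs 42→57
F: waits 57, runs 57→75
Sum = 0+12+21+25+42+57 = 157.
LPT 236, SPT 139, EDD 144, FIFO 157 → minimum 139.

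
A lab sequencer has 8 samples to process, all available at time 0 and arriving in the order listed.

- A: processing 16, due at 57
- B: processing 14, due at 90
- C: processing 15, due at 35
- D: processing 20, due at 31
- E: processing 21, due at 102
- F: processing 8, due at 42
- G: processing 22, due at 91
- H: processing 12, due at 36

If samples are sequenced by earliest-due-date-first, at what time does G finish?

EDD (increasing due date): D C H F A B G E.
D: 0→20
C: 20→35
H: 35→47
F: 47→55
A: 55→71
B: 71→85
G: 85→107

107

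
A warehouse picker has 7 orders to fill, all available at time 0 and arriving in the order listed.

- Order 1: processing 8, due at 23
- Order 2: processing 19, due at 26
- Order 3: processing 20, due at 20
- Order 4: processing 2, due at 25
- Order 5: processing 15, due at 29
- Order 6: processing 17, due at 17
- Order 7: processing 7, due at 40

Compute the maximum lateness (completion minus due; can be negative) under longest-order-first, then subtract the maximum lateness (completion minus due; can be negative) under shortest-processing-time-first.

LPT (decreasing processing time): Order 3 Order 2 Order 6 Order 5 Order 1 Order 7 Order 4.
Order 3: 0→20, due 20, lateness 0
Order 2: 20→39, due 26, lateness 13
Order 6: 39→56, due 17, lateness 39
Order 5: 56→71, due 29, lateness 42
Order 1: 71→79, due 23, lateness 56
Order 7: 79→86, due 40, lateness 46
Order 4: 86→88, due 25, lateness 63
Maximum = 63.
SPT (increasing processing time): Order 4 Order 7 Order 1 Order 5 Order 6 Order 2 Order 3.
Order 4: 0→2, due 25, lateness -23
Order 7: 2→9, due 40, lateness -31
Order 1: 9→17, due 23, lateness -6
Order 5: 17→32, due 29, lateness 3
Order 6: 32→49, due 17, lateness 32
Order 2: 49→68, due 26, lateness 42
Order 3: 68→88, due 20, lateness 68
Maximum = 68.
Difference = 63 − 68 = -5.

-5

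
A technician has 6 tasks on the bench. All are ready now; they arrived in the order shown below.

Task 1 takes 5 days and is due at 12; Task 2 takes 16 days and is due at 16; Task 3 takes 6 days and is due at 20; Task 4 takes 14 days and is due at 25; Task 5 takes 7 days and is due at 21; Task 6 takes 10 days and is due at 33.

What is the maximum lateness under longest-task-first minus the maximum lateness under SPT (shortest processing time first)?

4

LPT (decreasing processing time): Task 2 Task 4 Task 6 Task 5 Task 3 Task 1.
Task 2: 0→16, due 16, lateness 0
Task 4: 16→30, due 25, lateness 5
Task 6: 30→40, due 33, lateness 7
Task 5: 40→47, due 21, lateness 26
Task 3: 47→53, due 20, lateness 33
Task 1: 53→58, due 12, lateness 46
Maximum = 46.
SPT (increasing processing time): Task 1 Task 3 Task 5 Task 6 Task 4 Task 2.
Task 1: 0→5, due 12, lateness -7
Task 3: 5→11, due 20, lateness -9
Task 5: 11→18, due 21, lateness -3
Task 6: 18→28, due 33, lateness -5
Task 4: 28→42, due 25, lateness 17
Task 2: 42→58, due 16, lateness 42
Maximum = 42.
Difference = 46 − 42 = 4.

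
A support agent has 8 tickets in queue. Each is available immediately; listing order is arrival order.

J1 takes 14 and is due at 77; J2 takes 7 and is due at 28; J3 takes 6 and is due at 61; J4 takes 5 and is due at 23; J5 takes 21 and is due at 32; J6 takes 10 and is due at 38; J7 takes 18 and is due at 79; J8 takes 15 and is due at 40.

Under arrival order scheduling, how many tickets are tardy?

5

FIFO (arrival order): J1 J2 J3 J4 J5 J6 J7 J8.
J1: 0→14, due 77, tardiness 0
J2: 14→21, due 28, tardiness 0
J3: 21→27, due 61, tardiness 0
J4: 27→32, due 23, tardiness 9
J5: 32→53, due 32, tardiness 21
J6: 53→63, due 38, tardiness 25
J7: 63→81, due 79, tardiness 2
J8: 81→96, due 40, tardiness 56
Late tickets: 5.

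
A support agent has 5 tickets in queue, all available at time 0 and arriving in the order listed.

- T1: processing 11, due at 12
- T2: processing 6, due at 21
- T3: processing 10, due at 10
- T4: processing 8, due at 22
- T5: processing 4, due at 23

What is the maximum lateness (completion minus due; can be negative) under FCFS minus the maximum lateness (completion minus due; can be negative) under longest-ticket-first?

1

FIFO (arrival order): T1 T2 T3 T4 T5.
T1: 0→11, due 12, lateness -1
T2: 11→17, due 21, lateness -4
T3: 17→27, due 10, lateness 17
T4: 27→35, due 22, lateness 13
T5: 35→39, due 23, lateness 16
Maximum = 17.
LPT (decreasing processing time): T1 T3 T4 T2 T5.
T1: 0→11, due 12, lateness -1
T3: 11→21, due 10, lateness 11
T4: 21→29, due 22, lateness 7
T2: 29→35, due 21, lateness 14
T5: 35→39, due 23, lateness 16
Maximum = 16.
Difference = 17 − 16 = 1.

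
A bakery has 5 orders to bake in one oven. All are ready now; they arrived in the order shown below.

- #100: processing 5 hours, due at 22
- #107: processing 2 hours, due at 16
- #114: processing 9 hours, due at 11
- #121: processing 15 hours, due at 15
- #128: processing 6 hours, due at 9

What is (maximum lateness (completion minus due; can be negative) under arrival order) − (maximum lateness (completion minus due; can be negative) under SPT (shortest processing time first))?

FIFO (arrival order): #100 #107 #114 #121 #128.
#100: 0→5, due 22, lateness -17
#107: 5→7, due 16, lateness -9
#114: 7→16, due 11, lateness 5
#121: 16→31, due 15, lateness 16
#128: 31→37, due 9, lateness 28
Maximum = 28.
SPT (increasing processing time): #107 #100 #128 #114 #121.
#107: 0→2, due 16, lateness -14
#100: 2→7, due 22, lateness -15
#128: 7→13, due 9, lateness 4
#114: 13→22, due 11, lateness 11
#121: 22→37, due 15, lateness 22
Maximum = 22.
Difference = 28 − 22 = 6.

6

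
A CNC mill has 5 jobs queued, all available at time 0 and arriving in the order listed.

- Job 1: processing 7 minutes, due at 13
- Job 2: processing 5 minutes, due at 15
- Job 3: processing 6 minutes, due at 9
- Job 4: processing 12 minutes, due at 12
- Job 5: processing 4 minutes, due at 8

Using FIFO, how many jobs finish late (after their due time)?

FIFO (arrival order): Job 1 Job 2 Job 3 Job 4 Job 5.
Job 1: 0→7, due 13, tardiness 0
Job 2: 7→12, due 15, tardiness 0
Job 3: 12→18, due 9, tardiness 9
Job 4: 18→30, due 12, tardiness 18
Job 5: 30→34, due 8, tardiness 26
Late jobs: 3.

3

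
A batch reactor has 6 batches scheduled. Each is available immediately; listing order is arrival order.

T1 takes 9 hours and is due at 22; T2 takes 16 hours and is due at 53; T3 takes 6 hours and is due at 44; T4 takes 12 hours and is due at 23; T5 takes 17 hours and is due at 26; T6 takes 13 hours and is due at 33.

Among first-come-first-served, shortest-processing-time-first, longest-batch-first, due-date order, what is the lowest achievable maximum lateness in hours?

FIFO (arrival order): T1 T2 T3 T4 T5 T6.
T1: 0→9, due 22, lateness -13
T2: 9→25, due 53, lateness -28
T3: 25→31, due 44, lateness -13
T4: 31→43, due 23, lateness 20
T5: 43→60, due 26, lateness 34
T6: 60→73, due 33, lateness 40
Maximum = 40.
SPT (increasing processing time): T3 T1 T4 T6 T2 T5.
T3: 0→6, due 44, lateness -38
T1: 6→15, due 22, lateness -7
T4: 15→27, due 23, lateness 4
T6: 27→40, due 33, lateness 7
T2: 40→56, due 53, lateness 3
T5: 56→73, due 26, lateness 47
Maximum = 47.
LPT (decreasing processing time): T5 T2 T6 T4 T1 T3.
T5: 0→17, due 26, lateness -9
T2: 17→33, due 53, lateness -20
T6: 33→46, due 33, lateness 13
T4: 46→58, due 23, lateness 35
T1: 58→67, due 22, lateness 45
T3: 67→73, due 44, lateness 29
Maximum = 45.
EDD (increasing due date): T1 T4 T5 T6 T3 T2.
T1: 0→9, due 22, lateness -13
T4: 9→21, due 23, lateness -2
T5: 21→38, due 26, lateness 12
T6: 38→51, due 33, lateness 18
T3: 51→57, due 44, lateness 13
T2: 57→73, due 53, lateness 20
Maximum = 20.
FIFO 40, SPT 47, LPT 45, EDD 20 → minimum 20.

20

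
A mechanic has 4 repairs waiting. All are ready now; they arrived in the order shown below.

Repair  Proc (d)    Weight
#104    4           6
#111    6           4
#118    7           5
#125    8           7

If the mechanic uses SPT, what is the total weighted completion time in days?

SPT (increasing processing time): #104 #111 #118 #125.
#104: finishes 4, weight 6, w·C = 24
#111: finishes 10, weight 4, w·C = 40
#118: finishes 17, weight 5, w·C = 85
#125: finishes 25, weight 7, w·C = 175
Sum = 24+40+85+175 = 324.

324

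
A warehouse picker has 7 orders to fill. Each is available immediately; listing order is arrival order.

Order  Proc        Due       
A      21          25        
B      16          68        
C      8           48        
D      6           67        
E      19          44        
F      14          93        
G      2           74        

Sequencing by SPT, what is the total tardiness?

SPT (increasing processing time): G D C F B E A.
G: 0→2, due 74, tardiness 0
D: 2→8, due 67, tardiness 0
C: 8→16, due 48, tardiness 0
F: 16→30, due 93, tardiness 0
B: 30→46, due 68, tardiness 0
E: 46→65, due 44, tardiness 21
A: 65→86, due 25, tardiness 61
Sum = 0+0+0+0+0+21+61 = 82.

82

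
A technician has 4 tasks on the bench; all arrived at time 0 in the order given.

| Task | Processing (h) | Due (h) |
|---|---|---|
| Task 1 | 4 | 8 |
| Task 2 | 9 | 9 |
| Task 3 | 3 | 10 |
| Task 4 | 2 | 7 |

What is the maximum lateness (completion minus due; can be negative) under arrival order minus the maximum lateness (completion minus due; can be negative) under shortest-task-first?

2

FIFO (arrival order): Task 1 Task 2 Task 3 Task 4.
Task 1: 0→4, due 8, lateness -4
Task 2: 4→13, due 9, lateness 4
Task 3: 13→16, due 10, lateness 6
Task 4: 16→18, due 7, lateness 11
Maximum = 11.
SPT (increasing processing time): Task 4 Task 3 Task 1 Task 2.
Task 4: 0→2, due 7, lateness -5
Task 3: 2→5, due 10, lateness -5
Task 1: 5→9, due 8, lateness 1
Task 2: 9→18, due 9, lateness 9
Maximum = 9.
Difference = 11 − 9 = 2.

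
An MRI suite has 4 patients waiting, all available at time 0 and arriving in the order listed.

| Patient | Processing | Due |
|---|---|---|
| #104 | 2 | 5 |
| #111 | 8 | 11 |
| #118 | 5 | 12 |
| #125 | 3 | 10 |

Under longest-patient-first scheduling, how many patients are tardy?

LPT (decreasing processing time): #111 #118 #125 #104.
#111: 0→8, due 11, tardiness 0
#118: 8→13, due 12, tardiness 1
#125: 13→16, due 10, tardiness 6
#104: 16→18, due 5, tardiness 13
Late patients: 3.

3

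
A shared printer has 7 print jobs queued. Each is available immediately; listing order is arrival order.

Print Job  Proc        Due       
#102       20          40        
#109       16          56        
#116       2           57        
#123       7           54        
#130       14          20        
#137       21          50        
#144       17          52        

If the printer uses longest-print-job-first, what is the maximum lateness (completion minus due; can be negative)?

68

LPT (decreasing processing time): #137 #102 #144 #109 #130 #123 #116.
#137: 0→21, due 50, lateness -29
#102: 21→41, due 40, lateness 1
#144: 41→58, due 52, lateness 6
#109: 58→74, due 56, lateness 18
#130: 74→88, due 20, lateness 68
#123: 88→95, due 54, lateness 41
#116: 95→97, due 57, lateness 40
Maximum = 68.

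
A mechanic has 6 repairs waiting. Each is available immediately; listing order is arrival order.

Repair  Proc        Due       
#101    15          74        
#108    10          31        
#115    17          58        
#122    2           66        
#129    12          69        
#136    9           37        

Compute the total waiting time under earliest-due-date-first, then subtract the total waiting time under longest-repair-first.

-57

EDD (increasing due date): #108 #136 #115 #122 #129 #101.
#108: waits 0, runs 0→10
#136: waits 10, runs 10→19
#115: waits 19, runs 19→36
#122: waits 36, runs 36→38
#129: waits 38, runs 38→50
#101: waits 50, runs 50→65
Sum = 0+10+19+36+38+50 = 153.
LPT (decreasing processing time): #115 #101 #129 #108 #136 #122.
#115: waits 0, runs 0→17
#101: waits 17, runs 17→32
#129: waits 32, runs 32→44
#108: waits 44, runs 44→54
#136: waits 54, runs 54→63
#122: waits 63, runs 63→65
Sum = 0+17+32+44+54+63 = 210.
Difference = 153 − 210 = -57.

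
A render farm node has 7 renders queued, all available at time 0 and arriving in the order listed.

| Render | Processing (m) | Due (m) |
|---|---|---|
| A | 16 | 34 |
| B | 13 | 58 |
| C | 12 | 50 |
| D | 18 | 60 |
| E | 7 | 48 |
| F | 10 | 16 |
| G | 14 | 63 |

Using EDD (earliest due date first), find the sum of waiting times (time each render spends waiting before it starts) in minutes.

248

EDD (increasing due date): F A E C B D G.
F: waits 0, runs 0→10
A: waits 10, runs 10→26
E: waits 26, runs 26→33
C: waits 33, runs 33→45
B: waits 45, runs 45→58
D: waits 58, runs 58→76
G: waits 76, runs 76→90
Sum = 0+10+26+33+45+58+76 = 248.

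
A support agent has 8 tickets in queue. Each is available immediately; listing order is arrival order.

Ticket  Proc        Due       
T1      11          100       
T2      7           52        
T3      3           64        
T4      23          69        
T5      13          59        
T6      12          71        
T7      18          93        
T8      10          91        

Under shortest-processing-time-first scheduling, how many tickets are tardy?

SPT (increasing processing time): T3 T2 T8 T1 T6 T5 T7 T4.
T3: 0→3, due 64, tardiness 0
T2: 3→10, due 52, tardiness 0
T8: 10→20, due 91, tardiness 0
T1: 20→31, due 100, tardiness 0
T6: 31→43, due 71, tardiness 0
T5: 43→56, due 59, tardiness 0
T7: 56→74, due 93, tardiness 0
T4: 74→97, due 69, tardiness 28
Late tickets: 1.

1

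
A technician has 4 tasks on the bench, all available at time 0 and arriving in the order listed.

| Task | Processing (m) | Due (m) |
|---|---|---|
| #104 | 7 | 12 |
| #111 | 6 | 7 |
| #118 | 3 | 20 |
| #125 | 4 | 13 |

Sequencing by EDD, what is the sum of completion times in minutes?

56

EDD (increasing due date): #111 #104 #125 #118.
#111: 0→6
#104: 6→13
#125: 13→17
#118: 17→20
Sum = 6+13+17+20 = 56.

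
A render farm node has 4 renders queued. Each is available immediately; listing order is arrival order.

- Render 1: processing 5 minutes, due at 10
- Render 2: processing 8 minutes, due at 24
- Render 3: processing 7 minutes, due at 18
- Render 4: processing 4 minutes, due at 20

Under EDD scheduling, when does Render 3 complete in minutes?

EDD (increasing due date): Render 1 Render 3 Render 4 Render 2.
Render 1: 0→5
Render 3: 5→12

12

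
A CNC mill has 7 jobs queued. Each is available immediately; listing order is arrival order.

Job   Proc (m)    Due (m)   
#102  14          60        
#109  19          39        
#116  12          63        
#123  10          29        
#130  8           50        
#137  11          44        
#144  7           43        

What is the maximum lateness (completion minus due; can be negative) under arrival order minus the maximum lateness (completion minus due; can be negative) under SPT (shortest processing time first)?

FIFO (arrival order): #102 #109 #116 #123 #130 #137 #144.
#102: 0→14, due 60, lateness -46
#109: 14→33, due 39, lateness -6
#116: 33→45, due 63, lateness -18
#123: 45→55, due 29, lateness 26
#130: 55→63, due 50, lateness 13
#137: 63→74, due 44, lateness 30
#144: 74→81, due 43, lateness 38
Maximum = 38.
SPT (increasing processing time): #144 #130 #123 #137 #116 #102 #109.
#144: 0→7, due 43, lateness -36
#130: 7→15, due 50, lateness -35
#123: 15→25, due 29, lateness -4
#137: 25→36, due 44, lateness -8
#116: 36→48, due 63, lateness -15
#102: 48→62, due 60, lateness 2
#109: 62→81, due 39, lateness 42
Maximum = 42.
Difference = 38 − 42 = -4.

-4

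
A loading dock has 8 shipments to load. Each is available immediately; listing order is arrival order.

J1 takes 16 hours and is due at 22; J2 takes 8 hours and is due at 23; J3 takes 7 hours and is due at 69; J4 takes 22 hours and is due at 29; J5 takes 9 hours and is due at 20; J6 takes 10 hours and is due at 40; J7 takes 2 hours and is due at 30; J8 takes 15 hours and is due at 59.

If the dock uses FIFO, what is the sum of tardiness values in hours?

173

FIFO (arrival order): J1 J2 J3 J4 J5 J6 J7 J8.
J1: 0→16, due 22, tardiness 0
J2: 16→24, due 23, tardiness 1
J3: 24→31, due 69, tardiness 0
J4: 31→53, due 29, tardiness 24
J5: 53→62, due 20, tardiness 42
J6: 62→72, due 40, tardiness 32
J7: 72→74, due 30, tardiness 44
J8: 74→89, due 59, tardiness 30
Sum = 0+1+0+24+42+32+44+30 = 173.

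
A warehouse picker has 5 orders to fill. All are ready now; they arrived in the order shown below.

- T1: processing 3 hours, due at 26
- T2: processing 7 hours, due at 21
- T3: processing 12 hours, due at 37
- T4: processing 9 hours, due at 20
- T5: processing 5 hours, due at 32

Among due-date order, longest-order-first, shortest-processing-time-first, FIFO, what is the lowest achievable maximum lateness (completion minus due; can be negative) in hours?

EDD (increasing due date): T4 T2 T1 T5 T3.
T4: 0→9, due 20, lateness -11
T2: 9→16, due 21, lateness -5
T1: 16→19, due 26, lateness -7
T5: 19→24, due 32, lateness -8
T3: 24→36, due 37, lateness -1
Maximum = -1.
LPT (decreasing processing time): T3 T4 T2 T5 T1.
T3: 0→12, due 37, lateness -25
T4: 12→21, due 20, lateness 1
T2: 21→28, due 21, lateness 7
T5: 28→33, due 32, lateness 1
T1: 33→36, due 26, lateness 10
Maximum = 10.
SPT (increasing processing time): T1 T5 T2 T4 T3.
T1: 0→3, due 26, lateness -23
T5: 3→8, due 32, lateness -24
T2: 8→15, due 21, lateness -6
T4: 15→24, due 20, lateness 4
T3: 24→36, due 37, lateness -1
Maximum = 4.
FIFO (arrival order): T1 T2 T3 T4 T5.
T1: 0→3, due 26, lateness -23
T2: 3→10, due 21, lateness -11
T3: 10→22, due 37, lateness -15
T4: 22→31, due 20, lateness 11
T5: 31→36, due 32, lateness 4
Maximum = 11.
EDD -1, LPT 10, SPT 4, FIFO 11 → minimum -1.

-1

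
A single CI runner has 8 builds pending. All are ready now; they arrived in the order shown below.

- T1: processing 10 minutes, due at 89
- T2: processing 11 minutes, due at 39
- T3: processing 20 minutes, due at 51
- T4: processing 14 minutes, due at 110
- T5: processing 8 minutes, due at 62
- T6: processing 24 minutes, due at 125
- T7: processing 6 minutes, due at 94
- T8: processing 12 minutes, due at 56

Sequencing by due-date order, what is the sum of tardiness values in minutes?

0

EDD (increasing due date): T2 T3 T8 T5 T1 T7 T4 T6.
T2: 0→11, due 39, tardiness 0
T3: 11→31, due 51, tardiness 0
T8: 31→43, due 56, tardiness 0
T5: 43→51, due 62, tardiness 0
T1: 51→61, due 89, tardiness 0
T7: 61→67, due 94, tardiness 0
T4: 67→81, due 110, tardiness 0
T6: 81→105, due 125, tardiness 0
Sum = 0+0+0+0+0+0+0+0 = 0.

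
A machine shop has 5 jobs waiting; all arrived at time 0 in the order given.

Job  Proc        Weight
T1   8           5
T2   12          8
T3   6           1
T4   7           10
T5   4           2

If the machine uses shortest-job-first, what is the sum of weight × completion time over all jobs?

609

SPT (increasing processing time): T5 T3 T4 T1 T2.
T5: finishes 4, weight 2, w·C = 8
T3: finishes 10, weight 1, w·C = 10
T4: finishes 17, weight 10, w·C = 170
T1: finishes 25, weight 5, w·C = 125
T2: finishes 37, weight 8, w·C = 296
Sum = 8+10+170+125+296 = 609.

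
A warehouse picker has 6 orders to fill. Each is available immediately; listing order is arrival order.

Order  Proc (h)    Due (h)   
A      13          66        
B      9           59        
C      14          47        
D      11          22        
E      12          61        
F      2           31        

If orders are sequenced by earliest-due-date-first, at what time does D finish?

EDD (increasing due date): D F C B E A.
D: 0→11

11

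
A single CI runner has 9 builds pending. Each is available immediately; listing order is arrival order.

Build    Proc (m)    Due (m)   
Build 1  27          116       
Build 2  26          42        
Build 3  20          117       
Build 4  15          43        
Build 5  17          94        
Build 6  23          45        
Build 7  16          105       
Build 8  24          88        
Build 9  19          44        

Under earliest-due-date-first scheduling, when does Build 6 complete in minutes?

EDD (increasing due date): Build 2 Build 4 Build 9 Build 6 Build 8 Build 5 Build 7 Build 1 Build 3.
Build 2: 0→26
Build 4: 26→41
Build 9: 41→60
Build 6: 60→83

83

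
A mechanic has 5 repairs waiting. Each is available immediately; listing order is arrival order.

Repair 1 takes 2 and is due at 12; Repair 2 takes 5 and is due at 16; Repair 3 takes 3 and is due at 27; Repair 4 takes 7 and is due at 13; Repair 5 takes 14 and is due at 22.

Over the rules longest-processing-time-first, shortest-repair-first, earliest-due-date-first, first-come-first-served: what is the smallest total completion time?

LPT (decreasing processing time): Repair 5 Repair 4 Repair 2 Repair 3 Repair 1.
Repair 5: 0→14
Repair 4: 14→21
Repair 2: 21→26
Repair 3: 26→29
Repair 1: 29→31
Sum = 14+21+26+29+31 = 121.
SPT (increasing processing time): Repair 1 Repair 3 Repair 2 Repair 4 Repair 5.
Repair 1: 0→2
Repair 3: 2→5
Repair 2: 5→10
Repair 4: 10→17
Repair 5: 17→31
Sum = 2+5+10+17+31 = 65.
EDD (increasing due date): Repair 1 Repair 4 Repair 2 Repair 5 Repair 3.
Repair 1: 0→2
Repair 4: 2→9
Repair 2: 9→14
Repair 5: 14→28
Repair 3: 28→31
Sum = 2+9+14+28+31 = 84.
FIFO (arrival order): Repair 1 Repair 2 Repair 3 Repair 4 Repair 5.
Repair 1: 0→2
Repair 2: 2→7
Repair 3: 7→10
Repair 4: 10→17
Repair 5: 17→31
Sum = 2+7+10+17+31 = 67.
LPT 121, SPT 65, EDD 84, FIFO 67 → minimum 65.

65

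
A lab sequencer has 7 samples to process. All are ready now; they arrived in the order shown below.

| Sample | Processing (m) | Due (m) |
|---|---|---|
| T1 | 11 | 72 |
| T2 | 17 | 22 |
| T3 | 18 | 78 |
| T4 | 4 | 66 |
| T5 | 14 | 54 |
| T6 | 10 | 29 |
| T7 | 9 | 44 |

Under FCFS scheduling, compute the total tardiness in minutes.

100

FIFO (arrival order): T1 T2 T3 T4 T5 T6 T7.
T1: 0→11, due 72, tardiness 0
T2: 11→28, due 22, tardiness 6
T3: 28→46, due 78, tardiness 0
T4: 46→50, due 66, tardiness 0
T5: 50→64, due 54, tardiness 10
T6: 64→74, due 29, tardiness 45
T7: 74→83, due 44, tardiness 39
Sum = 0+6+0+0+10+45+39 = 100.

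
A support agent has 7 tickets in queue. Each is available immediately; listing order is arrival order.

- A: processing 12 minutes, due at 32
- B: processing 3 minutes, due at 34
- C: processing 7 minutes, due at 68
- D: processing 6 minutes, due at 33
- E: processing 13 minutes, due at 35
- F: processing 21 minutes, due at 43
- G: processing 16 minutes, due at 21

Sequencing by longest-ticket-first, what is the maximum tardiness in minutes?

LPT (decreasing processing time): F G E A C D B.
F: 0→21, due 43, tardiness 0
G: 21→37, due 21, tardiness 16
E: 37→50, due 35, tardiness 15
A: 50→62, due 32, tardiness 30
C: 62→69, due 68, tardiness 1
D: 69→75, due 33, tardiness 42
B: 75→78, due 34, tardiness 44
Maximum = 44.

44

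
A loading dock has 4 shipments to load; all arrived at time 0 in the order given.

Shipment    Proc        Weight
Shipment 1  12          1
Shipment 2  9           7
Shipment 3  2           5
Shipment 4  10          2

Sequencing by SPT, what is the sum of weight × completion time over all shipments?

SPT (increasing processing time): Shipment 3 Shipment 2 Shipment 4 Shipment 1.
Shipment 3: finishes 2, weight 5, w·C = 10
Shipment 2: finishes 11, weight 7, w·C = 77
Shipment 4: finishes 21, weight 2, w·C = 42
Shipment 1: finishes 33, weight 1, w·C = 33
Sum = 10+77+42+33 = 162.

162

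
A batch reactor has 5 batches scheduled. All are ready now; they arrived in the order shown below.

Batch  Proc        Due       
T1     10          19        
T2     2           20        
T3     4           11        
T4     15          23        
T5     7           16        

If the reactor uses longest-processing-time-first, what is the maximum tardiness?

LPT (decreasing processing time): T4 T1 T5 T3 T2.
T4: 0→15, due 23, tardiness 0
T1: 15→25, due 19, tardiness 6
T5: 25→32, due 16, tardiness 16
T3: 32→36, due 11, tardiness 25
T2: 36→38, due 20, tardiness 18
Maximum = 25.

25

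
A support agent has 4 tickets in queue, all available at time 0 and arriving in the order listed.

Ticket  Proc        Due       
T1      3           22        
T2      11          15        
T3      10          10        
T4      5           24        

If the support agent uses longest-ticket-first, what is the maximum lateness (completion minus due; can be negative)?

11

LPT (decreasing processing time): T2 T3 T4 T1.
T2: 0→11, due 15, lateness -4
T3: 11→21, due 10, lateness 11
T4: 21→26, due 24, lateness 2
T1: 26→29, due 22, lateness 7
Maximum = 11.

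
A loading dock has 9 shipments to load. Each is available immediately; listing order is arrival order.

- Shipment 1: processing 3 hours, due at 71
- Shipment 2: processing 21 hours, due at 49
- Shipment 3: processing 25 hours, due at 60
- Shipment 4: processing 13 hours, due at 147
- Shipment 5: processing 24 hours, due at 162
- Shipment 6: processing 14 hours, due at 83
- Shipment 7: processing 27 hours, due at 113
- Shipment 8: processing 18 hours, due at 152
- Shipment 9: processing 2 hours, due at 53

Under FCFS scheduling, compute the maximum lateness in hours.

94

FIFO (arrival order): Shipment 1 Shipment 2 Shipment 3 Shipment 4 Shipment 5 Shipment 6 Shipment 7 Shipment 8 Shipment 9.
Shipment 1: 0→3, due 71, lateness -68
Shipment 2: 3→24, due 49, lateness -25
Shipment 3: 24→49, due 60, lateness -11
Shipment 4: 49→62, due 147, lateness -85
Shipment 5: 62→86, due 162, lateness -76
Shipment 6: 86→100, due 83, lateness 17
Shipment 7: 100→127, due 113, lateness 14
Shipment 8: 127→145, due 152, lateness -7
Shipment 9: 145→147, due 53, lateness 94
Maximum = 94.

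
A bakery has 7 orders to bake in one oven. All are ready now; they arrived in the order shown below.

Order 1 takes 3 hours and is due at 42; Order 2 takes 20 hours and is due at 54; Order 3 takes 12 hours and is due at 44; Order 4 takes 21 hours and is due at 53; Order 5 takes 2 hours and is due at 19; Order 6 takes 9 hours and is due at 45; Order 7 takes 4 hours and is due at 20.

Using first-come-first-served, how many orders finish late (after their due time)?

FIFO (arrival order): Order 1 Order 2 Order 3 Order 4 Order 5 Order 6 Order 7.
Order 1: 0→3, due 42, tardiness 0
Order 2: 3→23, due 54, tardiness 0
Order 3: 23→35, due 44, tardiness 0
Order 4: 35→56, due 53, tardiness 3
Order 5: 56→58, due 19, tardiness 39
Order 6: 58→67, due 45, tardiness 22
Order 7: 67→71, due 20, tardiness 51
Late orders: 4.

4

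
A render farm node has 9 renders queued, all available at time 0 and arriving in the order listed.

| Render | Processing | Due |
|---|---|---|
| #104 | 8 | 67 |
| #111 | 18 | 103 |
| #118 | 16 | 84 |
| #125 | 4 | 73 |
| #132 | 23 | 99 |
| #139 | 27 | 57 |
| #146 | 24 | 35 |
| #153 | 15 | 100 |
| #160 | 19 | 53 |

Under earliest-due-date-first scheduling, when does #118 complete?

98

EDD (increasing due date): #146 #160 #139 #104 #125 #118 #132 #153 #111.
#146: 0→24
#160: 24→43
#139: 43→70
#104: 70→78
#125: 78→82
#118: 82→98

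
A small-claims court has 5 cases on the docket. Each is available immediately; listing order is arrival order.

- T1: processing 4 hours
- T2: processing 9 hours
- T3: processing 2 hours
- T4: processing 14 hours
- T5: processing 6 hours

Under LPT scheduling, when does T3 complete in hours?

35

LPT (decreasing processing time): T4 T2 T5 T1 T3.
T4: 0→14
T2: 14→23
T5: 23→29
T1: 29→33
T3: 33→35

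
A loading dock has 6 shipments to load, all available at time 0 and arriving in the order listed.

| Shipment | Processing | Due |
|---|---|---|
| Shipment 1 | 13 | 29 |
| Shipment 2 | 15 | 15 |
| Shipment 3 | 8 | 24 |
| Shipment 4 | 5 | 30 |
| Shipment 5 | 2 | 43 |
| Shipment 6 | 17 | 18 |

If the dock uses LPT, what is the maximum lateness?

LPT (decreasing processing time): Shipment 6 Shipment 2 Shipment 1 Shipment 3 Shipment 4 Shipment 5.
Shipment 6: 0→17, due 18, lateness -1
Shipment 2: 17→32, due 15, lateness 17
Shipment 1: 32→45, due 29, lateness 16
Shipment 3: 45→53, due 24, lateness 29
Shipment 4: 53→58, due 30, lateness 28
Shipment 5: 58→60, due 43, lateness 17
Maximum = 29.

29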